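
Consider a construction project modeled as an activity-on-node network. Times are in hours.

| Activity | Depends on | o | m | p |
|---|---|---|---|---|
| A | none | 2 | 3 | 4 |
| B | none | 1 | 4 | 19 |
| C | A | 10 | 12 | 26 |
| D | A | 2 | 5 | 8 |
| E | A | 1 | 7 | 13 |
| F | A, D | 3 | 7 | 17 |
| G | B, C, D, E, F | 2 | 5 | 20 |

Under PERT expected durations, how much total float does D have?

te_A = (2 + 4·3 + 4)/6 = 18/6 = 3
te_B = (1 + 4·4 + 19)/6 = 36/6 = 6
te_C = (10 + 4·12 + 26)/6 = 84/6 = 14
te_D = (2 + 4·5 + 8)/6 = 30/6 = 5
te_E = (1 + 4·7 + 13)/6 = 42/6 = 7
te_F = (3 + 4·7 + 17)/6 = 48/6 = 8
te_G = (2 + 4·5 + 20)/6 = 42/6 = 7

Forward pass:
ES_A = 0; EF_A = 3
ES_B = 0; EF_B = 6
ES_C = 3; EF_C = 3+14 = 17
ES_D = 3; EF_D = 3+5 = 8
ES_E = 3; EF_E = 3+7 = 10
ES_F = max(EF_A=3, EF_D=8) = 8; EF_F = 8+8 = 16
ES_G = max(EF_B=6, EF_C=17, EF_D=8, EF_E=10, EF_F=16) = 17; EF_G = 17+7 = 24
Expected project duration μ = 24 hours. Critical path: A → C → G.

Backward pass:
LF_G = 24; LS_G = 24−7 = 17
LF_F = LS_G = 17; LS_F = 17−8 = 9
LF_E = LS_G = 17; LS_E = 17−7 = 10
LF_D = min(LS_F=9, LS_G=17) = 9; LS_D = 9−5 = 4
LF_C = LS_G = 17; LS_C = 17−14 = 3
LF_B = LS_G = 17; LS_B = 17−6 = 11
LF_A = min(LS_C=3, LS_D=4, LS_E=10, LS_F=9) = 3; LS_A = 3−3 = 0
Slack_D = LS_D − ES_D = 4 − 3 = 1

1 hours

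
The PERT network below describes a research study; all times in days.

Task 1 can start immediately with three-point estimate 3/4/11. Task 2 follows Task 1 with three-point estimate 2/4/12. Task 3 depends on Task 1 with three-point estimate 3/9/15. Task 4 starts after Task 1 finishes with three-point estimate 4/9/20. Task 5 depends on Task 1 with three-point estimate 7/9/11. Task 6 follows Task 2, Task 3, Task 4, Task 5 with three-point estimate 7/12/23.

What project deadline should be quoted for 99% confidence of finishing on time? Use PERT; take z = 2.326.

te_Task 1 = (3 + 4·4 + 11)/6 = 30/6 = 5; σ²_Task 1 = ((11−3)/6)² = 1.778
te_Task 2 = (2 + 4·4 + 12)/6 = 30/6 = 5; σ²_Task 2 = ((12−2)/6)² = 2.778
te_Task 3 = (3 + 4·9 + 15)/6 = 54/6 = 9; σ²_Task 3 = ((15−3)/6)² = 4.000
te_Task 4 = (4 + 4·9 + 20)/6 = 60/6 = 10; σ²_Task 4 = ((20−4)/6)² = 7.111
te_Task 5 = (7 + 4·9 + 11)/6 = 54/6 = 9; σ²_Task 5 = ((11−7)/6)² = 0.444
te_Task 6 = (7 + 4·12 + 23)/6 = 78/6 = 13; σ²_Task 6 = ((23−7)/6)² = 7.111

Forward pass:
ES_Task 1 = 0; EF_Task 1 = 5
ES_Task 2 = 5; EF_Task 2 = 5+5 = 10
ES_Task 3 = 5; EF_Task 3 = 5+9 = 14
ES_Task 4 = 5; EF_Task 4 = 5+10 = 15
ES_Task 5 = 5; EF_Task 5 = 5+9 = 14
ES_Task 6 = max(EF_Task 2=10, EF_Task 3=14, EF_Task 4=15, EF_Task 5=14) = 15; EF_Task 6 = 15+13 = 28
Expected project duration μ = 28 days. Critical path: Task 1 → Task 4 → Task 6.

Variance along critical path = 1.778 + 7.111 + 7.111 = 16.000; σ = 4.000 days.
D = μ + z·σ = 28 + 2.326·4.000 = 37.3 days

37.3 days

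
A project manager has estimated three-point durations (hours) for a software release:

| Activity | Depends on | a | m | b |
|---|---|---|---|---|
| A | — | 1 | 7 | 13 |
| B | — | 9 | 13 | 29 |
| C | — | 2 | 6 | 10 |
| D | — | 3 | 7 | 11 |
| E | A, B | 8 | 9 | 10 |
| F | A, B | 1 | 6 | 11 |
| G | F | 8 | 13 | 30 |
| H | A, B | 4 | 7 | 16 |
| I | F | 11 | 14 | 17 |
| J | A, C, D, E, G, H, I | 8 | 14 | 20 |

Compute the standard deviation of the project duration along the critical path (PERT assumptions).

te_A = (1 + 4·7 + 13)/6 = 42/6 = 7; σ²_A = ((13−1)/6)² = 4.000
te_B = (9 + 4·13 + 29)/6 = 90/6 = 15; σ²_B = ((29−9)/6)² = 11.111
te_C = (2 + 4·6 + 10)/6 = 36/6 = 6; σ²_C = ((10−2)/6)² = 1.778
te_D = (3 + 4·7 + 11)/6 = 42/6 = 7; σ²_D = ((11−3)/6)² = 1.778
te_E = (8 + 4·9 + 10)/6 = 54/6 = 9; σ²_E = ((10−8)/6)² = 0.111
te_F = (1 + 4·6 + 11)/6 = 36/6 = 6; σ²_F = ((11−1)/6)² = 2.778
te_G = (8 + 4·13 + 30)/6 = 90/6 = 15; σ²_G = ((30−8)/6)² = 13.444
te_H = (4 + 4·7 + 16)/6 = 48/6 = 8; σ²_H = ((16−4)/6)² = 4.000
te_I = (11 + 4·14 + 17)/6 = 84/6 = 14; σ²_I = ((17−11)/6)² = 1.000
te_J = (8 + 4·14 + 20)/6 = 84/6 = 14; σ²_J = ((20−8)/6)² = 4.000

Forward pass:
ES_A = 0; EF_A = 7
ES_B = 0; EF_B = 15
ES_C = 0; EF_C = 6
ES_D = 0; EF_D = 7
ES_E = max(EF_A=7, EF_B=15) = 15; EF_E = 15+9 = 24
ES_F = max(EF_A=7, EF_B=15) = 15; EF_F = 15+6 = 21
ES_G = 21; EF_G = 21+15 = 36
ES_H = max(EF_A=7, EF_B=15) = 15; EF_H = 15+8 = 23
ES_I = 21; EF_I = 21+14 = 35
ES_J = max(EF_A=7, EF_C=6, EF_D=7, EF_E=24, EF_G=36, EF_H=23, EF_I=35) = 36; EF_J = 36+14 = 50
Expected project duration μ = 50 hours. Critical path: B → F → G → J.

Variance along critical path = 11.111 + 2.778 + 13.444 + 4.000 = 31.333
σ = √31.333 = 5.598 hours

5.60 hours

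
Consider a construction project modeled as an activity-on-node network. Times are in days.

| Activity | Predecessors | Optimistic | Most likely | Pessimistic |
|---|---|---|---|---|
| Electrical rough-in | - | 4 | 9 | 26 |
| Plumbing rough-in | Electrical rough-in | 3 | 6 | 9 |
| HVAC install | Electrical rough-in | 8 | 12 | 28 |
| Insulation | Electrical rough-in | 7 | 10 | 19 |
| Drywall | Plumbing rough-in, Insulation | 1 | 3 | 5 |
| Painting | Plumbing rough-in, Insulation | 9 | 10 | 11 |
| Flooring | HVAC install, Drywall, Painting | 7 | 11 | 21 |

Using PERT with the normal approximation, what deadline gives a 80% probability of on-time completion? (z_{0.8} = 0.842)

te_Electrical rough-in = (4 + 4·9 + 26)/6 = 66/6 = 11; σ²_Electrical rough-in = ((26−4)/6)² = 13.444
te_Plumbing rough-in = (3 + 4·6 + 9)/6 = 36/6 = 6; σ²_Plumbing rough-in = ((9−3)/6)² = 1.000
te_HVAC install = (8 + 4·12 + 28)/6 = 84/6 = 14; σ²_HVAC install = ((28−8)/6)² = 11.111
te_Insulation = (7 + 4·10 + 19)/6 = 66/6 = 11; σ²_Insulation = ((19−7)/6)² = 4.000
te_Drywall = (1 + 4·3 + 5)/6 = 18/6 = 3; σ²_Drywall = ((5−1)/6)² = 0.444
te_Painting = (9 + 4·10 + 11)/6 = 60/6 = 10; σ²_Painting = ((11−9)/6)² = 0.111
te_Flooring = (7 + 4·11 + 21)/6 = 72/6 = 12; σ²_Flooring = ((21−7)/6)² = 5.444

Forward pass:
ES_Electrical rough-in = 0; EF_Electrical rough-in = 11
ES_Plumbing rough-in = 11; EF_Plumbing rough-in = 11+6 = 17
ES_HVAC install = 11; EF_HVAC install = 11+14 = 25
ES_Insulation = 11; EF_Insulation = 11+11 = 22
ES_Drywall = max(EF_Plumbing rough-in=17, EF_Insulation=22) = 22; EF_Drywall = 22+3 = 25
ES_Painting = max(EF_Plumbing rough-in=17, EF_Insulation=22) = 22; EF_Painting = 22+10 = 32
ES_Flooring = max(EF_HVAC install=25, EF_Drywall=25, EF_Painting=32) = 32; EF_Flooring = 32+12 = 44
Expected project duration μ = 44 days. Critical path: Electrical rough-in → Insulation → Painting → Flooring.

Variance along critical path = 13.444 + 4.000 + 0.111 + 5.444 = 23.000; σ = 4.796 days.
D = μ + z·σ = 44 + 0.842·4.796 = 48.0 days

48.0 days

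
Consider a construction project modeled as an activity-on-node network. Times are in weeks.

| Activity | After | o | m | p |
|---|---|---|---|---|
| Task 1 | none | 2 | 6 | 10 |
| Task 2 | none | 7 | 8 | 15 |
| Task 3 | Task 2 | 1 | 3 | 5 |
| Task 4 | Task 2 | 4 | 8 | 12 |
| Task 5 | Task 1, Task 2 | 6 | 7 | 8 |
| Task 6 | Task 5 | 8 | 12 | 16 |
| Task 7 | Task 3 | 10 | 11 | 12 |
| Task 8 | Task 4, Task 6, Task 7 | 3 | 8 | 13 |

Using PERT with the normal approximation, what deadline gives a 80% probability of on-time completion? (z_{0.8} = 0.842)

38.1 weeks

te_Task 1 = (2 + 4·6 + 10)/6 = 36/6 = 6; σ²_Task 1 = ((10−2)/6)² = 1.778
te_Task 2 = (7 + 4·8 + 15)/6 = 54/6 = 9; σ²_Task 2 = ((15−7)/6)² = 1.778
te_Task 3 = (1 + 4·3 + 5)/6 = 18/6 = 3; σ²_Task 3 = ((5−1)/6)² = 0.444
te_Task 4 = (4 + 4·8 + 12)/6 = 48/6 = 8; σ²_Task 4 = ((12−4)/6)² = 1.778
te_Task 5 = (6 + 4·7 + 8)/6 = 42/6 = 7; σ²_Task 5 = ((8−6)/6)² = 0.111
te_Task 6 = (8 + 4·12 + 16)/6 = 72/6 = 12; σ²_Task 6 = ((16−8)/6)² = 1.778
te_Task 7 = (10 + 4·11 + 12)/6 = 66/6 = 11; σ²_Task 7 = ((12−10)/6)² = 0.111
te_Task 8 = (3 + 4·8 + 13)/6 = 48/6 = 8; σ²_Task 8 = ((13−3)/6)² = 2.778

Forward pass:
ES_Task 1 = 0; EF_Task 1 = 6
ES_Task 2 = 0; EF_Task 2 = 9
ES_Task 3 = 9; EF_Task 3 = 9+3 = 12
ES_Task 4 = 9; EF_Task 4 = 9+8 = 17
ES_Task 5 = max(EF_Task 1=6, EF_Task 2=9) = 9; EF_Task 5 = 9+7 = 16
ES_Task 6 = 16; EF_Task 6 = 16+12 = 28
ES_Task 7 = 12; EF_Task 7 = 12+11 = 23
ES_Task 8 = max(EF_Task 4=17, EF_Task 6=28, EF_Task 7=23) = 28; EF_Task 8 = 28+8 = 36
Expected project duration μ = 36 weeks. Critical path: Task 2 → Task 5 → Task 6 → Task 8.

Variance along critical path = 1.778 + 0.111 + 1.778 + 2.778 = 6.444; σ = 2.539 weeks.
D = μ + z·σ = 36 + 0.842·2.539 = 38.1 weeks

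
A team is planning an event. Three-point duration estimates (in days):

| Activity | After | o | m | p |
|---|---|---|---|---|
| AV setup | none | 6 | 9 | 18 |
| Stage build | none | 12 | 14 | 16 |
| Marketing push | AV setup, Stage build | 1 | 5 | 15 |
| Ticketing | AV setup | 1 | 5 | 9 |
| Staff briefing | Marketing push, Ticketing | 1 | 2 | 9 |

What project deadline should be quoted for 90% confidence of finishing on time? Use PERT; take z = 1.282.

te_AV setup = (6 + 4·9 + 18)/6 = 60/6 = 10; σ²_AV setup = ((18−6)/6)² = 4.000
te_Stage build = (12 + 4·14 + 16)/6 = 84/6 = 14; σ²_Stage build = ((16−12)/6)² = 0.444
te_Marketing push = (1 + 4·5 + 15)/6 = 36/6 = 6; σ²_Marketing push = ((15−1)/6)² = 5.444
te_Ticketing = (1 + 4·5 + 9)/6 = 30/6 = 5; σ²_Ticketing = ((9−1)/6)² = 1.778
te_Staff briefing = (1 + 4·2 + 9)/6 = 18/6 = 3; σ²_Staff briefing = ((9−1)/6)² = 1.778

Forward pass:
ES_AV setup = 0; EF_AV setup = 10
ES_Stage build = 0; EF_Stage build = 14
ES_Marketing push = max(EF_AV setup=10, EF_Stage build=14) = 14; EF_Marketing push = 14+6 = 20
ES_Ticketing = 10; EF_Ticketing = 10+5 = 15
ES_Staff briefing = max(EF_Marketing push=20, EF_Ticketing=15) = 20; EF_Staff briefing = 20+3 = 23
Expected project duration μ = 23 days. Critical path: Stage build → Marketing push → Staff briefing.

Variance along critical path = 0.444 + 5.444 + 1.778 = 7.667; σ = 2.769 days.
D = μ + z·σ = 23 + 1.282·2.769 = 26.5 days

26.5 days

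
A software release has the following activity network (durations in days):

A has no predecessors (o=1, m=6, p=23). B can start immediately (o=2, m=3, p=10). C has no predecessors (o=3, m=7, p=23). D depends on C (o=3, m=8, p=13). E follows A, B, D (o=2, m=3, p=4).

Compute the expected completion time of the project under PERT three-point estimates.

te_A = (1 + 4·6 + 23)/6 = 48/6 = 8
te_B = (2 + 4·3 + 10)/6 = 24/6 = 4
te_C = (3 + 4·7 + 23)/6 = 54/6 = 9
te_D = (3 + 4·8 + 13)/6 = 48/6 = 8
te_E = (2 + 4·3 + 4)/6 = 18/6 = 3

Forward pass:
ES_A = 0; EF_A = 8
ES_B = 0; EF_B = 4
ES_C = 0; EF_C = 9
ES_D = 9; EF_D = 9+8 = 17
ES_E = max(EF_A=8, EF_B=4, EF_D=17) = 17; EF_E = 17+3 = 20
Expected project duration μ = 20 days. Critical path: C → D → E.

20 days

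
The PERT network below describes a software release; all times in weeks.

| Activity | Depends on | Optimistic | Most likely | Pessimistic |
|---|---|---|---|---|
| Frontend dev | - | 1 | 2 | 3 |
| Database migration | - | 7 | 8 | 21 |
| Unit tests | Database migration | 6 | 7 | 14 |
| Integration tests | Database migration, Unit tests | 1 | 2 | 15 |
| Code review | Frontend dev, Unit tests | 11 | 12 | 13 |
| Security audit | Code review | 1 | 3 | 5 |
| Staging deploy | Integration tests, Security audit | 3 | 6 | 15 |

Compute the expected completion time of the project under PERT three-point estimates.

40 weeks

te_Frontend dev = (1 + 4·2 + 3)/6 = 12/6 = 2
te_Database migration = (7 + 4·8 + 21)/6 = 60/6 = 10
te_Unit tests = (6 + 4·7 + 14)/6 = 48/6 = 8
te_Integration tests = (1 + 4·2 + 15)/6 = 24/6 = 4
te_Code review = (11 + 4·12 + 13)/6 = 72/6 = 12
te_Security audit = (1 + 4·3 + 5)/6 = 18/6 = 3
te_Staging deploy = (3 + 4·6 + 15)/6 = 42/6 = 7

Forward pass:
ES_Frontend dev = 0; EF_Frontend dev = 2
ES_Database migration = 0; EF_Database migration = 10
ES_Unit tests = 10; EF_Unit tests = 10+8 = 18
ES_Integration tests = max(EF_Database migration=10, EF_Unit tests=18) = 18; EF_Integration tests = 18+4 = 22
ES_Code review = max(EF_Frontend dev=2, EF_Unit tests=18) = 18; EF_Code review = 18+12 = 30
ES_Security audit = 30; EF_Security audit = 30+3 = 33
ES_Staging deploy = max(EF_Integration tests=22, EF_Security audit=33) = 33; EF_Staging deploy = 33+7 = 40
Expected project duration μ = 40 weeks. Critical path: Database migration → Unit tests → Code review → Security audit → Staging deploy.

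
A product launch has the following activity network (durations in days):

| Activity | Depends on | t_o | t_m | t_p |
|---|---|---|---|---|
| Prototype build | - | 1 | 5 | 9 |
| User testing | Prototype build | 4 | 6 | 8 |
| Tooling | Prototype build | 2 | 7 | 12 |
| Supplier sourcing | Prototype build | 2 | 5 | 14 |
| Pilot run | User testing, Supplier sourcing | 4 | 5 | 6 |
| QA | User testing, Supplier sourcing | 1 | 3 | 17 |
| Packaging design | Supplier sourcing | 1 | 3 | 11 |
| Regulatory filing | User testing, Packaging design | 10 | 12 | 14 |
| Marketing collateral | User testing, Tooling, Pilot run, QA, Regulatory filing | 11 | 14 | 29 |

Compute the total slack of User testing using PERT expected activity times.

te_Prototype build = (1 + 4·5 + 9)/6 = 30/6 = 5
te_User testing = (4 + 4·6 + 8)/6 = 36/6 = 6
te_Tooling = (2 + 4·7 + 12)/6 = 42/6 = 7
te_Supplier sourcing = (2 + 4·5 + 14)/6 = 36/6 = 6
te_Pilot run = (4 + 4·5 + 6)/6 = 30/6 = 5
te_QA = (1 + 4·3 + 17)/6 = 30/6 = 5
te_Packaging design = (1 + 4·3 + 11)/6 = 24/6 = 4
te_Regulatory filing = (10 + 4·12 + 14)/6 = 72/6 = 12
te_Marketing collateral = (11 + 4·14 + 29)/6 = 96/6 = 16

Forward pass:
ES_Prototype build = 0; EF_Prototype build = 5
ES_User testing = 5; EF_User testing = 5+6 = 11
ES_Tooling = 5; EF_Tooling = 5+7 = 12
ES_Supplier sourcing = 5; EF_Supplier sourcing = 5+6 = 11
ES_Pilot run = max(EF_User testing=11, EF_Supplier sourcing=11) = 11; EF_Pilot run = 11+5 = 16
ES_QA = max(EF_User testing=11, EF_Supplier sourcing=11) = 11; EF_QA = 11+5 = 16
ES_Packaging design = 11; EF_Packaging design = 11+4 = 15
ES_Regulatory filing = max(EF_User testing=11, EF_Packaging design=15) = 15; EF_Regulatory filing = 15+12 = 27
ES_Marketing collateral = max(EF_User testing=11, EF_Tooling=12, EF_Pilot run=16, EF_QA=16, EF_Regulatory filing=27) = 27; EF_Marketing collateral = 27+16 = 43
Expected project duration μ = 43 days. Critical path: Prototype build → Supplier sourcing → Packaging design → Regulatory filing → Marketing collateral.

Backward pass:
LF_Marketing collateral = 43; LS_Marketing collateral = 43−16 = 27
LF_Regulatory filing = LS_Marketing collateral = 27; LS_Regulatory filing = 27−12 = 15
LF_Packaging design = LS_Regulatory filing = 15; LS_Packaging design = 15−4 = 11
LF_QA = LS_Marketing collateral = 27; LS_QA = 27−5 = 22
LF_Pilot run = LS_Marketing collateral = 27; LS_Pilot run = 27−5 = 22
LF_Supplier sourcing = min(LS_Pilot run=22, LS_QA=22, LS_Packaging design=11) = 11; LS_Supplier sourcing = 11−6 = 5
LF_Tooling = LS_Marketing collateral = 27; LS_Tooling = 27−7 = 20
LF_User testing = min(LS_Pilot run=22, LS_QA=22, LS_Regulatory filing=15, LS_Marketing collateral=27) = 15; LS_User testing = 15−6 = 9
LF_Prototype build = min(LS_User testing=9, LS_Tooling=20, LS_Supplier sourcing=5) = 5; LS_Prototype build = 5−5 = 0
Slack_User testing = LS_User testing − ES_User testing = 9 − 5 = 4

4 days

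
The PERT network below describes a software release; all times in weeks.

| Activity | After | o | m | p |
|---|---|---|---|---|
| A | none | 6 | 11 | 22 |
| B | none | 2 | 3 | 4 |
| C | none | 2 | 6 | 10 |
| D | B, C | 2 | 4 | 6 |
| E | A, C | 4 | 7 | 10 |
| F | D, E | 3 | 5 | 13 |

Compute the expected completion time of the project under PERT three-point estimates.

25 weeks

te_A = (6 + 4·11 + 22)/6 = 72/6 = 12
te_B = (2 + 4·3 + 4)/6 = 18/6 = 3
te_C = (2 + 4·6 + 10)/6 = 36/6 = 6
te_D = (2 + 4·4 + 6)/6 = 24/6 = 4
te_E = (4 + 4·7 + 10)/6 = 42/6 = 7
te_F = (3 + 4·5 + 13)/6 = 36/6 = 6

Forward pass:
ES_A = 0; EF_A = 12
ES_B = 0; EF_B = 3
ES_C = 0; EF_C = 6
ES_D = max(EF_B=3, EF_C=6) = 6; EF_D = 6+4 = 10
ES_E = max(EF_A=12, EF_C=6) = 12; EF_E = 12+7 = 19
ES_F = max(EF_D=10, EF_E=19) = 19; EF_F = 19+6 = 25
Expected project duration μ = 25 weeks. Critical path: A → E → F.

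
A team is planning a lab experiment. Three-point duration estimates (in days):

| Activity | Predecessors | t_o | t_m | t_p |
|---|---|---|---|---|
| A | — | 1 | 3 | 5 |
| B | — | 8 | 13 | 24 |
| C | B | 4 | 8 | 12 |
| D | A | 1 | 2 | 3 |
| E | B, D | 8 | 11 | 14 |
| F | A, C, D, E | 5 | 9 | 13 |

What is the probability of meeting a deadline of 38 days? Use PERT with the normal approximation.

te_A = (1 + 4·3 + 5)/6 = 18/6 = 3; σ²_A = ((5−1)/6)² = 0.444
te_B = (8 + 4·13 + 24)/6 = 84/6 = 14; σ²_B = ((24−8)/6)² = 7.111
te_C = (4 + 4·8 + 12)/6 = 48/6 = 8; σ²_C = ((12−4)/6)² = 1.778
te_D = (1 + 4·2 + 3)/6 = 12/6 = 2; σ²_D = ((3−1)/6)² = 0.111
te_E = (8 + 4·11 + 14)/6 = 66/6 = 11; σ²_E = ((14−8)/6)² = 1.000
te_F = (5 + 4·9 + 13)/6 = 54/6 = 9; σ²_F = ((13−5)/6)² = 1.778

Forward pass:
ES_A = 0; EF_A = 3
ES_B = 0; EF_B = 14
ES_C = 14; EF_C = 14+8 = 22
ES_D = 3; EF_D = 3+2 = 5
ES_E = max(EF_B=14, EF_D=5) = 14; EF_E = 14+11 = 25
ES_F = max(EF_A=3, EF_C=22, EF_D=5, EF_E=25) = 25; EF_F = 25+9 = 34
Expected project duration μ = 34 days. Critical path: B → E → F.

Variance along critical path = 7.111 + 1.000 + 1.778 = 9.889; σ = √9.889 = 3.145 days.
Z = (38 − 34) / 3.145 = 1.272
P(T ≤ 38) = Φ(1.272) ≈ 0.898

0.898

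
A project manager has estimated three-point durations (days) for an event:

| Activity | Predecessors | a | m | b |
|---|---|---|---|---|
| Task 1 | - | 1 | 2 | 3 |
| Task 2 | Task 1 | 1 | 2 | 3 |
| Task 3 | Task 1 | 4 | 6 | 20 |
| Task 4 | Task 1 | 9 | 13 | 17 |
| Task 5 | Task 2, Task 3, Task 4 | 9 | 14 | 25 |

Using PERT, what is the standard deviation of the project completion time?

3.00 days

te_Task 1 = (1 + 4·2 + 3)/6 = 12/6 = 2; σ²_Task 1 = ((3−1)/6)² = 0.111
te_Task 2 = (1 + 4·2 + 3)/6 = 12/6 = 2; σ²_Task 2 = ((3−1)/6)² = 0.111
te_Task 3 = (4 + 4·6 + 20)/6 = 48/6 = 8; σ²_Task 3 = ((20−4)/6)² = 7.111
te_Task 4 = (9 + 4·13 + 17)/6 = 78/6 = 13; σ²_Task 4 = ((17−9)/6)² = 1.778
te_Task 5 = (9 + 4·14 + 25)/6 = 90/6 = 15; σ²_Task 5 = ((25−9)/6)² = 7.111

Forward pass:
ES_Task 1 = 0; EF_Task 1 = 2
ES_Task 2 = 2; EF_Task 2 = 2+2 = 4
ES_Task 3 = 2; EF_Task 3 = 2+8 = 10
ES_Task 4 = 2; EF_Task 4 = 2+13 = 15
ES_Task 5 = max(EF_Task 2=4, EF_Task 3=10, EF_Task 4=15) = 15; EF_Task 5 = 15+15 = 30
Expected project duration μ = 30 days. Critical path: Task 1 → Task 4 → Task 5.

Variance along critical path = 0.111 + 1.778 + 7.111 = 9.000
σ = √9.000 = 3.000 days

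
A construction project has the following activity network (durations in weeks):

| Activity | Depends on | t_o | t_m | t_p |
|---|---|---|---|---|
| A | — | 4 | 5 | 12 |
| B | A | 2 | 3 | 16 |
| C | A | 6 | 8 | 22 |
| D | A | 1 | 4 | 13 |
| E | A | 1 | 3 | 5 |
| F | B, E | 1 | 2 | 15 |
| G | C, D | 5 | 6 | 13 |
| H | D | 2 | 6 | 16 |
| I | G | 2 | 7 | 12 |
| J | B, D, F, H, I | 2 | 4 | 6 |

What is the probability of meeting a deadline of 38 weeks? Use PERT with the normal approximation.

te_A = (4 + 4·5 + 12)/6 = 36/6 = 6; σ²_A = ((12−4)/6)² = 1.778
te_B = (2 + 4·3 + 16)/6 = 30/6 = 5; σ²_B = ((16−2)/6)² = 5.444
te_C = (6 + 4·8 + 22)/6 = 60/6 = 10; σ²_C = ((22−6)/6)² = 7.111
te_D = (1 + 4·4 + 13)/6 = 30/6 = 5; σ²_D = ((13−1)/6)² = 4.000
te_E = (1 + 4·3 + 5)/6 = 18/6 = 3; σ²_E = ((5−1)/6)² = 0.444
te_F = (1 + 4·2 + 15)/6 = 24/6 = 4; σ²_F = ((15−1)/6)² = 5.444
te_G = (5 + 4·6 + 13)/6 = 42/6 = 7; σ²_G = ((13−5)/6)² = 1.778
te_H = (2 + 4·6 + 16)/6 = 42/6 = 7; σ²_H = ((16−2)/6)² = 5.444
te_I = (2 + 4·7 + 12)/6 = 42/6 = 7; σ²_I = ((12−2)/6)² = 2.778
te_J = (2 + 4·4 + 6)/6 = 24/6 = 4; σ²_J = ((6−2)/6)² = 0.444

Forward pass:
ES_A = 0; EF_A = 6
ES_B = 6; EF_B = 6+5 = 11
ES_C = 6; EF_C = 6+10 = 16
ES_D = 6; EF_D = 6+5 = 11
ES_E = 6; EF_E = 6+3 = 9
ES_F = max(EF_B=11, EF_E=9) = 11; EF_F = 11+4 = 15
ES_G = max(EF_C=16, EF_D=11) = 16; EF_G = 16+7 = 23
ES_H = 11; EF_H = 11+7 = 18
ES_I = 23; EF_I = 23+7 = 30
ES_J = max(EF_B=11, EF_D=11, EF_F=15, EF_H=18, EF_I=30) = 30; EF_J = 30+4 = 34
Expected project duration μ = 34 weeks. Critical path: A → C → G → I → J.

Variance along critical path = 1.778 + 7.111 + 1.778 + 2.778 + 0.444 = 13.889; σ = √13.889 = 3.727 weeks.
Z = (38 − 34) / 3.727 = 1.073
P(T ≤ 38) = Φ(1.073) ≈ 0.858

0.858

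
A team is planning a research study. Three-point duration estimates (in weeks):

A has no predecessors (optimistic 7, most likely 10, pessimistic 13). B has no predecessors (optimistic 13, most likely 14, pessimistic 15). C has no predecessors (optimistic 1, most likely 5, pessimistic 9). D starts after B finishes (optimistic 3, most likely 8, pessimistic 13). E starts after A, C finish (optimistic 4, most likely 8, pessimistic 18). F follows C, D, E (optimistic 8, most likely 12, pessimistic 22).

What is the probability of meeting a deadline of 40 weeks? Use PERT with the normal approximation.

0.958

te_A = (7 + 4·10 + 13)/6 = 60/6 = 10; σ²_A = ((13−7)/6)² = 1.000
te_B = (13 + 4·14 + 15)/6 = 84/6 = 14; σ²_B = ((15−13)/6)² = 0.111
te_C = (1 + 4·5 + 9)/6 = 30/6 = 5; σ²_C = ((9−1)/6)² = 1.778
te_D = (3 + 4·8 + 13)/6 = 48/6 = 8; σ²_D = ((13−3)/6)² = 2.778
te_E = (4 + 4·8 + 18)/6 = 54/6 = 9; σ²_E = ((18−4)/6)² = 5.444
te_F = (8 + 4·12 + 22)/6 = 78/6 = 13; σ²_F = ((22−8)/6)² = 5.444

Forward pass:
ES_A = 0; EF_A = 10
ES_B = 0; EF_B = 14
ES_C = 0; EF_C = 5
ES_D = 14; EF_D = 14+8 = 22
ES_E = max(EF_A=10, EF_C=5) = 10; EF_E = 10+9 = 19
ES_F = max(EF_C=5, EF_D=22, EF_E=19) = 22; EF_F = 22+13 = 35
Expected project duration μ = 35 weeks. Critical path: B → D → F.

Variance along critical path = 0.111 + 2.778 + 5.444 = 8.333; σ = √8.333 = 2.887 weeks.
Z = (40 − 35) / 2.887 = 1.732
P(T ≤ 40) = Φ(1.732) ≈ 0.958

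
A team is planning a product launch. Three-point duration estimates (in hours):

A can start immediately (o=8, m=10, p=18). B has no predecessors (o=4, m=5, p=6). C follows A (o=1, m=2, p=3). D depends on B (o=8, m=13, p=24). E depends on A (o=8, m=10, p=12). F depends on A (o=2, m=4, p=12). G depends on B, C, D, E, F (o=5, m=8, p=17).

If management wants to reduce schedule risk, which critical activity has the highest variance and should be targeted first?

te_A = (8 + 4·10 + 18)/6 = 66/6 = 11; σ²_A = ((18−8)/6)² = 2.778
te_B = (4 + 4·5 + 6)/6 = 30/6 = 5; σ²_B = ((6−4)/6)² = 0.111
te_C = (1 + 4·2 + 3)/6 = 12/6 = 2; σ²_C = ((3−1)/6)² = 0.111
te_D = (8 + 4·13 + 24)/6 = 84/6 = 14; σ²_D = ((24−8)/6)² = 7.111
te_E = (8 + 4·10 + 12)/6 = 60/6 = 10; σ²_E = ((12−8)/6)² = 0.444
te_F = (2 + 4·4 + 12)/6 = 30/6 = 5; σ²_F = ((12−2)/6)² = 2.778
te_G = (5 + 4·8 + 17)/6 = 54/6 = 9; σ²_G = ((17−5)/6)² = 4.000

Forward pass:
ES_A = 0; EF_A = 11
ES_B = 0; EF_B = 5
ES_C = 11; EF_C = 11+2 = 13
ES_D = 5; EF_D = 5+14 = 19
ES_E = 11; EF_E = 11+10 = 21
ES_F = 11; EF_F = 11+5 = 16
ES_G = max(EF_B=5, EF_C=13, EF_D=19, EF_E=21, EF_F=16) = 21; EF_G = 21+9 = 30
Expected project duration μ = 30 hours. Critical path: A → E → G.

Variances on critical path: σ²_A=2.778, σ²_E=0.444, σ²_G=4.000.
Largest is σ²_G = 4.000.

G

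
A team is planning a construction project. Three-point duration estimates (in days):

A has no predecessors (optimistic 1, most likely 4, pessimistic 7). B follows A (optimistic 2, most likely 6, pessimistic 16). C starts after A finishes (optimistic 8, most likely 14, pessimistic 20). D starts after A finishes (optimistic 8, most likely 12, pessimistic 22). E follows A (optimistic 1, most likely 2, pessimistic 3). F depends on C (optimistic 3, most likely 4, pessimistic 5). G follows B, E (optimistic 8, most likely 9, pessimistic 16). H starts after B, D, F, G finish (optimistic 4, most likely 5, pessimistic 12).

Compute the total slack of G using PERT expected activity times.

1 days

te_A = (1 + 4·4 + 7)/6 = 24/6 = 4
te_B = (2 + 4·6 + 16)/6 = 42/6 = 7
te_C = (8 + 4·14 + 20)/6 = 84/6 = 14
te_D = (8 + 4·12 + 22)/6 = 78/6 = 13
te_E = (1 + 4·2 + 3)/6 = 12/6 = 2
te_F = (3 + 4·4 + 5)/6 = 24/6 = 4
te_G = (8 + 4·9 + 16)/6 = 60/6 = 10
te_H = (4 + 4·5 + 12)/6 = 36/6 = 6

Forward pass:
ES_A = 0; EF_A = 4
ES_B = 4; EF_B = 4+7 = 11
ES_C = 4; EF_C = 4+14 = 18
ES_D = 4; EF_D = 4+13 = 17
ES_E = 4; EF_E = 4+2 = 6
ES_F = 18; EF_F = 18+4 = 22
ES_G = max(EF_B=11, EF_E=6) = 11; EF_G = 11+10 = 21
ES_H = max(EF_B=11, EF_D=17, EF_F=22, EF_G=21) = 22; EF_H = 22+6 = 28
Expected project duration μ = 28 days. Critical path: A → C → F → H.

Backward pass:
LF_H = 28; LS_H = 28−6 = 22
LF_G = LS_H = 22; LS_G = 22−10 = 12
LF_F = LS_H = 22; LS_F = 22−4 = 18
LF_E = LS_G = 12; LS_E = 12−2 = 10
LF_D = LS_H = 22; LS_D = 22−13 = 9
LF_C = LS_F = 18; LS_C = 18−14 = 4
LF_B = min(LS_G=12, LS_H=22) = 12; LS_B = 12−7 = 5
LF_A = min(LS_B=5, LS_C=4, LS_D=9, LS_E=10) = 4; LS_A = 4−4 = 0
Slack_G = LS_G − ES_G = 12 − 11 = 1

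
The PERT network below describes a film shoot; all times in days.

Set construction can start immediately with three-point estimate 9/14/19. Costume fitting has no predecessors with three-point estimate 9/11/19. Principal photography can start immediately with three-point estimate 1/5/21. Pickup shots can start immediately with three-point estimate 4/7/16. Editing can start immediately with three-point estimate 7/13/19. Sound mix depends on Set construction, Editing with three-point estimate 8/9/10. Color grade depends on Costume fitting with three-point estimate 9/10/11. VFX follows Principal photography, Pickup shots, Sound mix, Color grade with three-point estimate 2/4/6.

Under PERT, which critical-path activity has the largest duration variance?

Set construction

te_Set construction = (9 + 4·14 + 19)/6 = 84/6 = 14; σ²_Set construction = ((19−9)/6)² = 2.778
te_Costume fitting = (9 + 4·11 + 19)/6 = 72/6 = 12; σ²_Costume fitting = ((19−9)/6)² = 2.778
te_Principal photography = (1 + 4·5 + 21)/6 = 42/6 = 7; σ²_Principal photography = ((21−1)/6)² = 11.111
te_Pickup shots = (4 + 4·7 + 16)/6 = 48/6 = 8; σ²_Pickup shots = ((16−4)/6)² = 4.000
te_Editing = (7 + 4·13 + 19)/6 = 78/6 = 13; σ²_Editing = ((19−7)/6)² = 4.000
te_Sound mix = (8 + 4·9 + 10)/6 = 54/6 = 9; σ²_Sound mix = ((10−8)/6)² = 0.111
te_Color grade = (9 + 4·10 + 11)/6 = 60/6 = 10; σ²_Color grade = ((11−9)/6)² = 0.111
te_VFX = (2 + 4·4 + 6)/6 = 24/6 = 4; σ²_VFX = ((6−2)/6)² = 0.444

Forward pass:
ES_Set construction = 0; EF_Set construction = 14
ES_Costume fitting = 0; EF_Costume fitting = 12
ES_Principal photography = 0; EF_Principal photography = 7
ES_Pickup shots = 0; EF_Pickup shots = 8
ES_Editing = 0; EF_Editing = 13
ES_Sound mix = max(EF_Set construction=14, EF_Editing=13) = 14; EF_Sound mix = 14+9 = 23
ES_Color grade = 12; EF_Color grade = 12+10 = 22
ES_VFX = max(EF_Principal photography=7, EF_Pickup shots=8, EF_Sound mix=23, EF_Color grade=22) = 23; EF_VFX = 23+4 = 27
Expected project duration μ = 27 days. Critical path: Set construction → Sound mix → VFX.

Variances on critical path: σ²_Set construction=2.778, σ²_Sound mix=0.111, σ²_VFX=0.444.
Largest is σ²_Set construction = 2.778.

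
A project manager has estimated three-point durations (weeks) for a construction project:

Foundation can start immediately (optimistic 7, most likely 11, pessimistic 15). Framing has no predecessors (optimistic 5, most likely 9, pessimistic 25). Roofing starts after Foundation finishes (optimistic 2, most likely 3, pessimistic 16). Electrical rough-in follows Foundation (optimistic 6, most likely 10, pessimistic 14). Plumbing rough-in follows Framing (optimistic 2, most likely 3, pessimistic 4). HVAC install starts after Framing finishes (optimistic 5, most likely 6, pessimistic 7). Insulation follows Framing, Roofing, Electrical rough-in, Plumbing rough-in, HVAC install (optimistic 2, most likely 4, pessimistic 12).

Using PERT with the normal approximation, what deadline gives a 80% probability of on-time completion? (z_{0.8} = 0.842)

28.1 weeks

te_Foundation = (7 + 4·11 + 15)/6 = 66/6 = 11; σ²_Foundation = ((15−7)/6)² = 1.778
te_Framing = (5 + 4·9 + 25)/6 = 66/6 = 11; σ²_Framing = ((25−5)/6)² = 11.111
te_Roofing = (2 + 4·3 + 16)/6 = 30/6 = 5; σ²_Roofing = ((16−2)/6)² = 5.444
te_Electrical rough-in = (6 + 4·10 + 14)/6 = 60/6 = 10; σ²_Electrical rough-in = ((14−6)/6)² = 1.778
te_Plumbing rough-in = (2 + 4·3 + 4)/6 = 18/6 = 3; σ²_Plumbing rough-in = ((4−2)/6)² = 0.111
te_HVAC install = (5 + 4·6 + 7)/6 = 36/6 = 6; σ²_HVAC install = ((7−5)/6)² = 0.111
te_Insulation = (2 + 4·4 + 12)/6 = 30/6 = 5; σ²_Insulation = ((12−2)/6)² = 2.778

Forward pass:
ES_Foundation = 0; EF_Foundation = 11
ES_Framing = 0; EF_Framing = 11
ES_Roofing = 11; EF_Roofing = 11+5 = 16
ES_Electrical rough-in = 11; EF_Electrical rough-in = 11+10 = 21
ES_Plumbing rough-in = 11; EF_Plumbing rough-in = 11+3 = 14
ES_HVAC install = 11; EF_HVAC install = 11+6 = 17
ES_Insulation = max(EF_Framing=11, EF_Roofing=16, EF_Electrical rough-in=21, EF_Plumbing rough-in=14, EF_HVAC install=17) = 21; EF_Insulation = 21+5 = 26
Expected project duration μ = 26 weeks. Critical path: Foundation → Electrical rough-in → Insulation.

Variance along critical path = 1.778 + 1.778 + 2.778 = 6.333; σ = 2.517 weeks.
D = μ + z·σ = 26 + 0.842·2.517 = 28.1 weeks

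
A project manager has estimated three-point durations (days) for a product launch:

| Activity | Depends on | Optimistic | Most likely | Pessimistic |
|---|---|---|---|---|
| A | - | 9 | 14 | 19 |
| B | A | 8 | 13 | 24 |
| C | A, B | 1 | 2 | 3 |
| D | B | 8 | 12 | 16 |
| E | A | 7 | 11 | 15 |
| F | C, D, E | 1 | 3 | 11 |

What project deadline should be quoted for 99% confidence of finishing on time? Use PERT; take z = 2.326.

52.8 days

te_A = (9 + 4·14 + 19)/6 = 84/6 = 14; σ²_A = ((19−9)/6)² = 2.778
te_B = (8 + 4·13 + 24)/6 = 84/6 = 14; σ²_B = ((24−8)/6)² = 7.111
te_C = (1 + 4·2 + 3)/6 = 12/6 = 2; σ²_C = ((3−1)/6)² = 0.111
te_D = (8 + 4·12 + 16)/6 = 72/6 = 12; σ²_D = ((16−8)/6)² = 1.778
te_E = (7 + 4·11 + 15)/6 = 66/6 = 11; σ²_E = ((15−7)/6)² = 1.778
te_F = (1 + 4·3 + 11)/6 = 24/6 = 4; σ²_F = ((11−1)/6)² = 2.778

Forward pass:
ES_A = 0; EF_A = 14
ES_B = 14; EF_B = 14+14 = 28
ES_C = max(EF_A=14, EF_B=28) = 28; EF_C = 28+2 = 30
ES_D = 28; EF_D = 28+12 = 40
ES_E = 14; EF_E = 14+11 = 25
ES_F = max(EF_C=30, EF_D=40, EF_E=25) = 40; EF_F = 40+4 = 44
Expected project duration μ = 44 days. Critical path: A → B → D → F.

Variance along critical path = 2.778 + 7.111 + 1.778 + 2.778 = 14.444; σ = 3.801 days.
D = μ + z·σ = 44 + 2.326·3.801 = 52.8 days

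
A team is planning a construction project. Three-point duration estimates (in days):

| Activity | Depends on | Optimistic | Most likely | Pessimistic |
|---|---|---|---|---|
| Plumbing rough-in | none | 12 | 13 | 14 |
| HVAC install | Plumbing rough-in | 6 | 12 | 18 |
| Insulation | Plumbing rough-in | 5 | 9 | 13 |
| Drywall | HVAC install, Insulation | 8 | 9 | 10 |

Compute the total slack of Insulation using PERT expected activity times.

te_Plumbing rough-in = (12 + 4·13 + 14)/6 = 78/6 = 13
te_HVAC install = (6 + 4·12 + 18)/6 = 72/6 = 12
te_Insulation = (5 + 4·9 + 13)/6 = 54/6 = 9
te_Drywall = (8 + 4·9 + 10)/6 = 54/6 = 9

Forward pass:
ES_Plumbing rough-in = 0; EF_Plumbing rough-in = 13
ES_HVAC install = 13; EF_HVAC install = 13+12 = 25
ES_Insulation = 13; EF_Insulation = 13+9 = 22
ES_Drywall = max(EF_HVAC install=25, EF_Insulation=22) = 25; EF_Drywall = 25+9 = 34
Expected project duration μ = 34 days. Critical path: Plumbing rough-in → HVAC install → Drywall.

Backward pass:
LF_Drywall = 34; LS_Drywall = 34−9 = 25
LF_Insulation = LS_Drywall = 25; LS_Insulation = 25−9 = 16
LF_HVAC install = LS_Drywall = 25; LS_HVAC install = 25−12 = 13
LF_Plumbing rough-in = min(LS_HVAC install=13, LS_Insulation=16) = 13; LS_Plumbing rough-in = 13−13 = 0
Slack_Insulation = LS_Insulation − ES_Insulation = 16 − 13 = 3

3 days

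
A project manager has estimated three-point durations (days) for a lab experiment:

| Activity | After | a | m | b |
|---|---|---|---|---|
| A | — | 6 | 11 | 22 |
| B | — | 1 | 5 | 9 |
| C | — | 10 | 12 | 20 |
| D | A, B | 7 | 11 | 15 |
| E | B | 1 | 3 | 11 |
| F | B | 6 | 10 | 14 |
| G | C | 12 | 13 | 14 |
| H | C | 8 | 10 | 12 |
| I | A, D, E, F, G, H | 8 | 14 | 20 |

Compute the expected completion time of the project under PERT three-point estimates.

te_A = (6 + 4·11 + 22)/6 = 72/6 = 12
te_B = (1 + 4·5 + 9)/6 = 30/6 = 5
te_C = (10 + 4·12 + 20)/6 = 78/6 = 13
te_D = (7 + 4·11 + 15)/6 = 66/6 = 11
te_E = (1 + 4·3 + 11)/6 = 24/6 = 4
te_F = (6 + 4·10 + 14)/6 = 60/6 = 10
te_G = (12 + 4·13 + 14)/6 = 78/6 = 13
te_H = (8 + 4·10 + 12)/6 = 60/6 = 10
te_I = (8 + 4·14 + 20)/6 = 84/6 = 14

Forward pass:
ES_A = 0; EF_A = 12
ES_B = 0; EF_B = 5
ES_C = 0; EF_C = 13
ES_D = max(EF_A=12, EF_B=5) = 12; EF_D = 12+11 = 23
ES_E = 5; EF_E = 5+4 = 9
ES_F = 5; EF_F = 5+10 = 15
ES_G = 13; EF_G = 13+13 = 26
ES_H = 13; EF_H = 13+10 = 23
ES_I = max(EF_A=12, EF_D=23, EF_E=9, EF_F=15, EF_G=26, EF_H=23) = 26; EF_I = 26+14 = 40
Expected project duration μ = 40 days. Critical path: C → G → I.

40 days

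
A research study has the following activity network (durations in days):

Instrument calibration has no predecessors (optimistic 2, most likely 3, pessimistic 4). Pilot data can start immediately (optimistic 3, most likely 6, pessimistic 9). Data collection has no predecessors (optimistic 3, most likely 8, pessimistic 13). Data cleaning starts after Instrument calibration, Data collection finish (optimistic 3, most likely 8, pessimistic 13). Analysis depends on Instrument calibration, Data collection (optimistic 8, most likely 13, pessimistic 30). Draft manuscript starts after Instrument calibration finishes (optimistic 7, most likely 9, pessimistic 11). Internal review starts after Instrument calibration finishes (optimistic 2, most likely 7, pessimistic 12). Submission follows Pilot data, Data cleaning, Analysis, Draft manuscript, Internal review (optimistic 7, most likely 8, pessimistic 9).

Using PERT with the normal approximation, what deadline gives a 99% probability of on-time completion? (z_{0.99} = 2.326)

te_Instrument calibration = (2 + 4·3 + 4)/6 = 18/6 = 3; σ²_Instrument calibration = ((4−2)/6)² = 0.111
te_Pilot data = (3 + 4·6 + 9)/6 = 36/6 = 6; σ²_Pilot data = ((9−3)/6)² = 1.000
te_Data collection = (3 + 4·8 + 13)/6 = 48/6 = 8; σ²_Data collection = ((13−3)/6)² = 2.778
te_Data cleaning = (3 + 4·8 + 13)/6 = 48/6 = 8; σ²_Data cleaning = ((13−3)/6)² = 2.778
te_Analysis = (8 + 4·13 + 30)/6 = 90/6 = 15; σ²_Analysis = ((30−8)/6)² = 13.444
te_Draft manuscript = (7 + 4·9 + 11)/6 = 54/6 = 9; σ²_Draft manuscript = ((11−7)/6)² = 0.444
te_Internal review = (2 + 4·7 + 12)/6 = 42/6 = 7; σ²_Internal review = ((12−2)/6)² = 2.778
te_Submission = (7 + 4·8 + 9)/6 = 48/6 = 8; σ²_Submission = ((9−7)/6)² = 0.111

Forward pass:
ES_Instrument calibration = 0; EF_Instrument calibration = 3
ES_Pilot data = 0; EF_Pilot data = 6
ES_Data collection = 0; EF_Data collection = 8
ES_Data cleaning = max(EF_Instrument calibration=3, EF_Data collection=8) = 8; EF_Data cleaning = 8+8 = 16
ES_Analysis = max(EF_Instrument calibration=3, EF_Data collection=8) = 8; EF_Analysis = 8+15 = 23
ES_Draft manuscript = 3; EF_Draft manuscript = 3+9 = 12
ES_Internal review = 3; EF_Internal review = 3+7 = 10
ES_Submission = max(EF_Pilot data=6, EF_Data cleaning=16, EF_Analysis=23, EF_Draft manuscript=12, EF_Internal review=10) = 23; EF_Submission = 23+8 = 31
Expected project duration μ = 31 days. Critical path: Data collection → Analysis → Submission.

Variance along critical path = 2.778 + 13.444 + 0.111 = 16.333; σ = 4.041 days.
D = μ + z·σ = 31 + 2.326·4.041 = 40.4 days

40.4 days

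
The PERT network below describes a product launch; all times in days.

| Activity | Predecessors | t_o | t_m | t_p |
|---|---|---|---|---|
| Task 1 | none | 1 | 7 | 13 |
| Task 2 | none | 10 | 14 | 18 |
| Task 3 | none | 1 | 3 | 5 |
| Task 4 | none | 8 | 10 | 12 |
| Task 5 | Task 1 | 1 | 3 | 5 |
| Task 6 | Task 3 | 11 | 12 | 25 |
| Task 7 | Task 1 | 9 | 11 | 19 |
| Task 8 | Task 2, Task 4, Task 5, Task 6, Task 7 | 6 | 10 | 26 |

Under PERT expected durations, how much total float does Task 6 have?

te_Task 1 = (1 + 4·7 + 13)/6 = 42/6 = 7
te_Task 2 = (10 + 4·14 + 18)/6 = 84/6 = 14
te_Task 3 = (1 + 4·3 + 5)/6 = 18/6 = 3
te_Task 4 = (8 + 4·10 + 12)/6 = 60/6 = 10
te_Task 5 = (1 + 4·3 + 5)/6 = 18/6 = 3
te_Task 6 = (11 + 4·12 + 25)/6 = 84/6 = 14
te_Task 7 = (9 + 4·11 + 19)/6 = 72/6 = 12
te_Task 8 = (6 + 4·10 + 26)/6 = 72/6 = 12

Forward pass:
ES_Task 1 = 0; EF_Task 1 = 7
ES_Task 2 = 0; EF_Task 2 = 14
ES_Task 3 = 0; EF_Task 3 = 3
ES_Task 4 = 0; EF_Task 4 = 10
ES_Task 5 = 7; EF_Task 5 = 7+3 = 10
ES_Task 6 = 3; EF_Task 6 = 3+14 = 17
ES_Task 7 = 7; EF_Task 7 = 7+12 = 19
ES_Task 8 = max(EF_Task 2=14, EF_Task 4=10, EF_Task 5=10, EF_Task 6=17, EF_Task 7=19) = 19; EF_Task 8 = 19+12 = 31
Expected project duration μ = 31 days. Critical path: Task 1 → Task 7 → Task 8.

Backward pass:
LF_Task 8 = 31; LS_Task 8 = 31−12 = 19
LF_Task 7 = LS_Task 8 = 19; LS_Task 7 = 19−12 = 7
LF_Task 6 = LS_Task 8 = 19; LS_Task 6 = 19−14 = 5
LF_Task 5 = LS_Task 8 = 19; LS_Task 5 = 19−3 = 16
LF_Task 4 = LS_Task 8 = 19; LS_Task 4 = 19−10 = 9
LF_Task 3 = LS_Task 6 = 5; LS_Task 3 = 5−3 = 2
LF_Task 2 = LS_Task 8 = 19; LS_Task 2 = 19−14 = 5
LF_Task 1 = min(LS_Task 5=16, LS_Task 7=7) = 7; LS_Task 1 = 7−7 = 0
Slack_Task 6 = LS_Task 6 − ES_Task 6 = 5 − 3 = 2

2 days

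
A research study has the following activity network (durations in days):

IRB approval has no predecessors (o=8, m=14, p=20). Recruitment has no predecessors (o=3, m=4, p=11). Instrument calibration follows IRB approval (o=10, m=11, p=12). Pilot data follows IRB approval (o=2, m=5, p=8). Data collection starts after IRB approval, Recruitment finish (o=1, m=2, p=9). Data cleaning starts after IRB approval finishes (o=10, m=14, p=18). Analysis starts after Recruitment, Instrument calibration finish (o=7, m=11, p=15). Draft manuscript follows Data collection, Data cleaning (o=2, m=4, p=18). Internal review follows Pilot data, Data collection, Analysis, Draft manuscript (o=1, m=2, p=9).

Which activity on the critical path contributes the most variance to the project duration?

IRB approval

te_IRB approval = (8 + 4·14 + 20)/6 = 84/6 = 14; σ²_IRB approval = ((20−8)/6)² = 4.000
te_Recruitment = (3 + 4·4 + 11)/6 = 30/6 = 5; σ²_Recruitment = ((11−3)/6)² = 1.778
te_Instrument calibration = (10 + 4·11 + 12)/6 = 66/6 = 11; σ²_Instrument calibration = ((12−10)/6)² = 0.111
te_Pilot data = (2 + 4·5 + 8)/6 = 30/6 = 5; σ²_Pilot data = ((8−2)/6)² = 1.000
te_Data collection = (1 + 4·2 + 9)/6 = 18/6 = 3; σ²_Data collection = ((9−1)/6)² = 1.778
te_Data cleaning = (10 + 4·14 + 18)/6 = 84/6 = 14; σ²_Data cleaning = ((18−10)/6)² = 1.778
te_Analysis = (7 + 4·11 + 15)/6 = 66/6 = 11; σ²_Analysis = ((15−7)/6)² = 1.778
te_Draft manuscript = (2 + 4·4 + 18)/6 = 36/6 = 6; σ²_Draft manuscript = ((18−2)/6)² = 7.111
te_Internal review = (1 + 4·2 + 9)/6 = 18/6 = 3; σ²_Internal review = ((9−1)/6)² = 1.778

Forward pass:
ES_IRB approval = 0; EF_IRB approval = 14
ES_Recruitment = 0; EF_Recruitment = 5
ES_Instrument calibration = 14; EF_Instrument calibration = 14+11 = 25
ES_Pilot data = 14; EF_Pilot data = 14+5 = 19
ES_Data collection = max(EF_IRB approval=14, EF_Recruitment=5) = 14; EF_Data collection = 14+3 = 17
ES_Data cleaning = 14; EF_Data cleaning = 14+14 = 28
ES_Analysis = max(EF_Recruitment=5, EF_Instrument calibration=25) = 25; EF_Analysis = 25+11 = 36
ES_Draft manuscript = max(EF_Data collection=17, EF_Data cleaning=28) = 28; EF_Draft manuscript = 28+6 = 34
ES_Internal review = max(EF_Pilot data=19, EF_Data collection=17, EF_Analysis=36, EF_Draft manuscript=34) = 36; EF_Internal review = 36+3 = 39
Expected project duration μ = 39 days. Critical path: IRB approval → Instrument calibration → Analysis → Internal review.

Variances on critical path: σ²_IRB approval=4.000, σ²_Instrument calibration=0.111, σ²_Analysis=1.778, σ²_Internal review=1.778.
Largest is σ²_IRB approval = 4.000.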